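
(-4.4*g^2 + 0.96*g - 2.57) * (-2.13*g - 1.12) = 9.372*g^3 + 2.8832*g^2 + 4.3989*g + 2.8784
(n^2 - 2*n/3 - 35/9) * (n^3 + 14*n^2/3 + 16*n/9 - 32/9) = n^5 + 4*n^4 - 47*n^3/9 - 206*n^2/9 - 368*n/81 + 1120/81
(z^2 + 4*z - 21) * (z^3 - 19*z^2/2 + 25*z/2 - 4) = z^5 - 11*z^4/2 - 93*z^3/2 + 491*z^2/2 - 557*z/2 + 84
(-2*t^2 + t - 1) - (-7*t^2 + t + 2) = 5*t^2 - 3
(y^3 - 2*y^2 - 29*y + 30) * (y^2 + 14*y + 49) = y^5 + 12*y^4 - 8*y^3 - 474*y^2 - 1001*y + 1470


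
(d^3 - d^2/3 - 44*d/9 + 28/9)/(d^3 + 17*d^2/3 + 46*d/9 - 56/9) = (d - 2)/(d + 4)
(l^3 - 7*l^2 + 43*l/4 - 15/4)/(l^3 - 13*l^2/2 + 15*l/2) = (l - 1/2)/l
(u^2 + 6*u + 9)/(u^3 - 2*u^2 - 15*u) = (u + 3)/(u*(u - 5))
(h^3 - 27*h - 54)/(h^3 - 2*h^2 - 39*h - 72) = (h - 6)/(h - 8)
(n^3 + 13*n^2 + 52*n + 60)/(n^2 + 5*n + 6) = (n^2 + 11*n + 30)/(n + 3)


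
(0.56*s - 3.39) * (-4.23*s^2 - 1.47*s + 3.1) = -2.3688*s^3 + 13.5165*s^2 + 6.7193*s - 10.509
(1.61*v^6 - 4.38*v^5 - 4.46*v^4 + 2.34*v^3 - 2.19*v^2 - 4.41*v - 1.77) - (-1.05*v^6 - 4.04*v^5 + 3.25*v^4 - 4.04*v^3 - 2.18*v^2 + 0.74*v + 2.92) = 2.66*v^6 - 0.34*v^5 - 7.71*v^4 + 6.38*v^3 - 0.00999999999999979*v^2 - 5.15*v - 4.69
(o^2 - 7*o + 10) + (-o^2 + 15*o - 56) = 8*o - 46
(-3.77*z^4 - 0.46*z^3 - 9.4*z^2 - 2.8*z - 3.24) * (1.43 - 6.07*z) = 22.8839*z^5 - 2.5989*z^4 + 56.4002*z^3 + 3.554*z^2 + 15.6628*z - 4.6332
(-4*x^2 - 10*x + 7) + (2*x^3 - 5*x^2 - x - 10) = 2*x^3 - 9*x^2 - 11*x - 3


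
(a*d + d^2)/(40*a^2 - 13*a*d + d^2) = d*(a + d)/(40*a^2 - 13*a*d + d^2)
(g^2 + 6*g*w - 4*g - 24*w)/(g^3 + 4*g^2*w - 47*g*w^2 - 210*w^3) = (4 - g)/(-g^2 + 2*g*w + 35*w^2)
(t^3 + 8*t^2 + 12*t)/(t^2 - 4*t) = (t^2 + 8*t + 12)/(t - 4)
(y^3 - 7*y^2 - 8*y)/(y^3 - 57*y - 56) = y/(y + 7)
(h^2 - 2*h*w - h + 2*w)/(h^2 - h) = (h - 2*w)/h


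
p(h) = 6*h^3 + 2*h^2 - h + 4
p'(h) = 18*h^2 + 4*h - 1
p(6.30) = 1577.36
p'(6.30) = 738.62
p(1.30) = 19.26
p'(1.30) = 34.62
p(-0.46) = 4.30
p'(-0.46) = 0.97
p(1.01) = 11.21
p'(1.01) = 21.40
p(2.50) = 107.75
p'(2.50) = 121.50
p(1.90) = 50.47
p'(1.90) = 71.58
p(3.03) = 186.24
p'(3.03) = 176.38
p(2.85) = 156.29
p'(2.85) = 156.60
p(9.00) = 4531.00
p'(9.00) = 1493.00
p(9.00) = 4531.00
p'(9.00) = 1493.00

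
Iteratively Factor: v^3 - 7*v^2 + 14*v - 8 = (v - 2)*(v^2 - 5*v + 4) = (v - 2)*(v - 1)*(v - 4)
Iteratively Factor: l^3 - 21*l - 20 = (l - 5)*(l^2 + 5*l + 4) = (l - 5)*(l + 4)*(l + 1)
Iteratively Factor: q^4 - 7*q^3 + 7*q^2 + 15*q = (q)*(q^3 - 7*q^2 + 7*q + 15) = q*(q - 3)*(q^2 - 4*q - 5) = q*(q - 5)*(q - 3)*(q + 1)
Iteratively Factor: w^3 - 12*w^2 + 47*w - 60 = (w - 3)*(w^2 - 9*w + 20) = (w - 4)*(w - 3)*(w - 5)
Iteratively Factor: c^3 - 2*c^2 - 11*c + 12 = (c + 3)*(c^2 - 5*c + 4) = (c - 1)*(c + 3)*(c - 4)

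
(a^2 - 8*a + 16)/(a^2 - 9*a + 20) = (a - 4)/(a - 5)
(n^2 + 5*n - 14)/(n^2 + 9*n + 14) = (n - 2)/(n + 2)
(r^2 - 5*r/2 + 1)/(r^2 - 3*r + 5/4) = 2*(r - 2)/(2*r - 5)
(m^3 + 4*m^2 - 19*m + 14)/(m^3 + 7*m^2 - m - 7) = (m - 2)/(m + 1)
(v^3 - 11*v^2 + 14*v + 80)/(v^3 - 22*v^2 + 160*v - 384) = (v^2 - 3*v - 10)/(v^2 - 14*v + 48)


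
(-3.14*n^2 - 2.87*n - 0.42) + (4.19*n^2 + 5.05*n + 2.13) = 1.05*n^2 + 2.18*n + 1.71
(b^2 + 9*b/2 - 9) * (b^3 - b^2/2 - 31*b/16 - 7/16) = b^5 + 4*b^4 - 211*b^3/16 - 149*b^2/32 + 495*b/32 + 63/16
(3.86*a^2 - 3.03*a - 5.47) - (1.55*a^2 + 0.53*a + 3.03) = 2.31*a^2 - 3.56*a - 8.5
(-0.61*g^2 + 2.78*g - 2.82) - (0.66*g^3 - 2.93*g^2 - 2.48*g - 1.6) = -0.66*g^3 + 2.32*g^2 + 5.26*g - 1.22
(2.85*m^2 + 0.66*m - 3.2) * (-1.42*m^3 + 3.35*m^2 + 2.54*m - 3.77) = -4.047*m^5 + 8.6103*m^4 + 13.994*m^3 - 19.7881*m^2 - 10.6162*m + 12.064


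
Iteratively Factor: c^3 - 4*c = (c + 2)*(c^2 - 2*c) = c*(c + 2)*(c - 2)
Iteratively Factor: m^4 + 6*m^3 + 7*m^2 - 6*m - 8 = (m + 4)*(m^3 + 2*m^2 - m - 2) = (m + 2)*(m + 4)*(m^2 - 1) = (m - 1)*(m + 2)*(m + 4)*(m + 1)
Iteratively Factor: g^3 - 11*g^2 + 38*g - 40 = (g - 2)*(g^2 - 9*g + 20) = (g - 5)*(g - 2)*(g - 4)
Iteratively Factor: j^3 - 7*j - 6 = (j - 3)*(j^2 + 3*j + 2) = (j - 3)*(j + 2)*(j + 1)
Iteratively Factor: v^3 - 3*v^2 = (v)*(v^2 - 3*v) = v*(v - 3)*(v)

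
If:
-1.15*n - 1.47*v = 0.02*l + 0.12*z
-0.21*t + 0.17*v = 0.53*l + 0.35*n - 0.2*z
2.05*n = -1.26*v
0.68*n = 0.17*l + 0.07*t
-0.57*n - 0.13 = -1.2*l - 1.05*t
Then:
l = -0.06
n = 0.01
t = 0.19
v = -0.01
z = 0.06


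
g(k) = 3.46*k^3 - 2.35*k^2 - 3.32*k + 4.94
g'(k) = 10.38*k^2 - 4.7*k - 3.32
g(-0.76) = 4.59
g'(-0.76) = 6.25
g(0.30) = 3.83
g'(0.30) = -3.80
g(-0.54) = 5.50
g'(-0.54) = 2.24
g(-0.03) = 5.04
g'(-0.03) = -3.17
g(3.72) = 138.19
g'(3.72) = 122.84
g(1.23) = 3.74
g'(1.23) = 6.60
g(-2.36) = -45.79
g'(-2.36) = 65.58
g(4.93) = 346.04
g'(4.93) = 225.79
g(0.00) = 4.94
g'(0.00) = -3.32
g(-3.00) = -99.67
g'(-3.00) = 104.20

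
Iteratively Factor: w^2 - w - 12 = (w - 4)*(w + 3)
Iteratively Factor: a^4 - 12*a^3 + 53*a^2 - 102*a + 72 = (a - 4)*(a^3 - 8*a^2 + 21*a - 18) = (a - 4)*(a - 2)*(a^2 - 6*a + 9) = (a - 4)*(a - 3)*(a - 2)*(a - 3)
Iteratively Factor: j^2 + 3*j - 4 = (j + 4)*(j - 1)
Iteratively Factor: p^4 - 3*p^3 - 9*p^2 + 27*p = (p)*(p^3 - 3*p^2 - 9*p + 27) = p*(p - 3)*(p^2 - 9) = p*(p - 3)^2*(p + 3)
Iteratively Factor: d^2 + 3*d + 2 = (d + 1)*(d + 2)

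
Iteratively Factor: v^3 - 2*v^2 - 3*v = (v)*(v^2 - 2*v - 3) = v*(v + 1)*(v - 3)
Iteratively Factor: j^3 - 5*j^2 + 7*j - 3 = (j - 1)*(j^2 - 4*j + 3) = (j - 1)^2*(j - 3)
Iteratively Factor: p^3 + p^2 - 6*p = (p - 2)*(p^2 + 3*p) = p*(p - 2)*(p + 3)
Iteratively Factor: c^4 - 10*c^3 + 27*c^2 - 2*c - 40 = (c - 4)*(c^3 - 6*c^2 + 3*c + 10) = (c - 5)*(c - 4)*(c^2 - c - 2) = (c - 5)*(c - 4)*(c + 1)*(c - 2)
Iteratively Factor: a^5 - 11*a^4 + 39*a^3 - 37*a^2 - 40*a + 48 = (a - 4)*(a^4 - 7*a^3 + 11*a^2 + 7*a - 12) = (a - 4)*(a + 1)*(a^3 - 8*a^2 + 19*a - 12) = (a - 4)*(a - 1)*(a + 1)*(a^2 - 7*a + 12) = (a - 4)^2*(a - 1)*(a + 1)*(a - 3)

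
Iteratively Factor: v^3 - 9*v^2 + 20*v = (v)*(v^2 - 9*v + 20) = v*(v - 5)*(v - 4)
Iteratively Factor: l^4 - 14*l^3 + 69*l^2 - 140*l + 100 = (l - 2)*(l^3 - 12*l^2 + 45*l - 50) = (l - 2)^2*(l^2 - 10*l + 25) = (l - 5)*(l - 2)^2*(l - 5)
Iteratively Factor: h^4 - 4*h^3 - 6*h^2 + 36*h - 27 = (h - 3)*(h^3 - h^2 - 9*h + 9) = (h - 3)*(h + 3)*(h^2 - 4*h + 3) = (h - 3)^2*(h + 3)*(h - 1)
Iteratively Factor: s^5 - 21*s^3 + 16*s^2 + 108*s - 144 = (s - 2)*(s^4 + 2*s^3 - 17*s^2 - 18*s + 72) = (s - 2)^2*(s^3 + 4*s^2 - 9*s - 36) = (s - 2)^2*(s + 4)*(s^2 - 9) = (s - 3)*(s - 2)^2*(s + 4)*(s + 3)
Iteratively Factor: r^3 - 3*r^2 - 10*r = (r)*(r^2 - 3*r - 10) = r*(r - 5)*(r + 2)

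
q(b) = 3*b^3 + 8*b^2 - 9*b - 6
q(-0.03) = -5.72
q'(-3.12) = 28.69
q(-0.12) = -4.81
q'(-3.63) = 51.51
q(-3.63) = -11.41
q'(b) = 9*b^2 + 16*b - 9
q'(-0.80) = -16.04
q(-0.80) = 4.78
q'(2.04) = 61.09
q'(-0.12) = -10.79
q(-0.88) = 6.07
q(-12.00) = -3930.00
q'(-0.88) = -16.11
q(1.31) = 2.68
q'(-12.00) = 1095.00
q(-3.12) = 8.84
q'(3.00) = 120.00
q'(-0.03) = -9.47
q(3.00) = 120.00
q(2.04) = 34.40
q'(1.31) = 27.40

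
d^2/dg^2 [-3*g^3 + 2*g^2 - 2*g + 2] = 4 - 18*g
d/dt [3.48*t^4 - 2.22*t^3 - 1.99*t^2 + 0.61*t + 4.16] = 13.92*t^3 - 6.66*t^2 - 3.98*t + 0.61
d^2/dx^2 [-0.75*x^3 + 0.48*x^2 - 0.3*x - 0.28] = 0.96 - 4.5*x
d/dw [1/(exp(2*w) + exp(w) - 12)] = (-2*exp(w) - 1)*exp(w)/(exp(2*w) + exp(w) - 12)^2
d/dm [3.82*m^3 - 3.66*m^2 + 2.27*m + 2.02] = 11.46*m^2 - 7.32*m + 2.27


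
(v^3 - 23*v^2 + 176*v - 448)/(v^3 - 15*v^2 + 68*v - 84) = (v^2 - 16*v + 64)/(v^2 - 8*v + 12)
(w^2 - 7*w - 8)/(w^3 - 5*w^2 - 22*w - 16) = 1/(w + 2)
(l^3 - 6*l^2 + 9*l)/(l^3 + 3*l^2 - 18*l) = (l - 3)/(l + 6)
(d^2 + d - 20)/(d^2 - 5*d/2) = 2*(d^2 + d - 20)/(d*(2*d - 5))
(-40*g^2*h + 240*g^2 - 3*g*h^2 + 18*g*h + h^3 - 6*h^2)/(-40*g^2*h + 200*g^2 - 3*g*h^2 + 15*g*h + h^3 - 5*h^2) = (h - 6)/(h - 5)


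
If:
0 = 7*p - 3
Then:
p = 3/7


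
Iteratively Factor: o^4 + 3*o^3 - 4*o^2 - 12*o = (o + 2)*(o^3 + o^2 - 6*o) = o*(o + 2)*(o^2 + o - 6) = o*(o - 2)*(o + 2)*(o + 3)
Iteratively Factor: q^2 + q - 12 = (q + 4)*(q - 3)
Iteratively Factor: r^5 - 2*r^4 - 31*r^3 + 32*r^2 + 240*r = (r)*(r^4 - 2*r^3 - 31*r^2 + 32*r + 240) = r*(r - 4)*(r^3 + 2*r^2 - 23*r - 60) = r*(r - 4)*(r + 3)*(r^2 - r - 20) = r*(r - 5)*(r - 4)*(r + 3)*(r + 4)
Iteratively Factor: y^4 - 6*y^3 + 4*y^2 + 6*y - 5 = (y - 5)*(y^3 - y^2 - y + 1) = (y - 5)*(y + 1)*(y^2 - 2*y + 1) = (y - 5)*(y - 1)*(y + 1)*(y - 1)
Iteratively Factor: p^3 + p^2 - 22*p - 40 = (p + 2)*(p^2 - p - 20) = (p - 5)*(p + 2)*(p + 4)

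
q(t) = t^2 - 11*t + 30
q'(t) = 2*t - 11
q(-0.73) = 38.56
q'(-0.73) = -12.46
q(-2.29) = 60.43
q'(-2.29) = -15.58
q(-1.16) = 44.11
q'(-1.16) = -13.32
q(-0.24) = 32.70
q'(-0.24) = -11.48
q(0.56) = 24.15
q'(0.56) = -9.88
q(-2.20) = 59.04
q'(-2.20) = -15.40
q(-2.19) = 58.89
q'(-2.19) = -15.38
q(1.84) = 13.15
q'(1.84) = -7.32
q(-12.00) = 306.00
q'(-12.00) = -35.00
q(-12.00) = 306.00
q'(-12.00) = -35.00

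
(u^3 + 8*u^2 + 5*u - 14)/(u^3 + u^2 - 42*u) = (u^2 + u - 2)/(u*(u - 6))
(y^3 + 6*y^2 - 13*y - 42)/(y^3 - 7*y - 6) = (y + 7)/(y + 1)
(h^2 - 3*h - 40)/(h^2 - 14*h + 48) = (h + 5)/(h - 6)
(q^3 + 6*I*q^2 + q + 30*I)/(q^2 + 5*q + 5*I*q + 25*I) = (q^2 + I*q + 6)/(q + 5)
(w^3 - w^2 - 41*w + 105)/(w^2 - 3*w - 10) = (w^2 + 4*w - 21)/(w + 2)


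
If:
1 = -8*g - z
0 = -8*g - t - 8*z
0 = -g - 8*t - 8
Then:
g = -72/449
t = -440/449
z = 127/449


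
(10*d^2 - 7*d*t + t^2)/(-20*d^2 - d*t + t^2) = (-2*d + t)/(4*d + t)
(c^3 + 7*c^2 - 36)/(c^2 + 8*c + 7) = (c^3 + 7*c^2 - 36)/(c^2 + 8*c + 7)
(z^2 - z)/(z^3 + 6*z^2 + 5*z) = (z - 1)/(z^2 + 6*z + 5)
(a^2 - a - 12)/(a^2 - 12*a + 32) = (a + 3)/(a - 8)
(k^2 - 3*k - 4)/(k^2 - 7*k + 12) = (k + 1)/(k - 3)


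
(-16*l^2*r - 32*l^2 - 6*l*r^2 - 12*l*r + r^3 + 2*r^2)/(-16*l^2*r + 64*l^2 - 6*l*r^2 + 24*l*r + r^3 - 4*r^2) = (r + 2)/(r - 4)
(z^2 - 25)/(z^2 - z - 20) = (z + 5)/(z + 4)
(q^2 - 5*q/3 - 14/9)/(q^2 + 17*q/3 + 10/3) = (q - 7/3)/(q + 5)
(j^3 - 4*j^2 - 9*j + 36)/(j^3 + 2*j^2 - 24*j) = (j^2 - 9)/(j*(j + 6))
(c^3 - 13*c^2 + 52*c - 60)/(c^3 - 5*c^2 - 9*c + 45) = (c^2 - 8*c + 12)/(c^2 - 9)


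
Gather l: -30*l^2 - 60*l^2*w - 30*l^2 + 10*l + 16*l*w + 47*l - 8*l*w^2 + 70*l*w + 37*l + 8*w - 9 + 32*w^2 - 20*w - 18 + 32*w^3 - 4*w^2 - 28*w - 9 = l^2*(-60*w - 60) + l*(-8*w^2 + 86*w + 94) + 32*w^3 + 28*w^2 - 40*w - 36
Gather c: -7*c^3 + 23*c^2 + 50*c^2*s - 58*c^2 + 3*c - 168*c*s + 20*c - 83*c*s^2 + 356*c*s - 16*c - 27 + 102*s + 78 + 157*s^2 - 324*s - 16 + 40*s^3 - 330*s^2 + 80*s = -7*c^3 + c^2*(50*s - 35) + c*(-83*s^2 + 188*s + 7) + 40*s^3 - 173*s^2 - 142*s + 35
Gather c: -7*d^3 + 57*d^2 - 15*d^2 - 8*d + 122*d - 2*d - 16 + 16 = -7*d^3 + 42*d^2 + 112*d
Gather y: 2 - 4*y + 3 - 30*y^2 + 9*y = -30*y^2 + 5*y + 5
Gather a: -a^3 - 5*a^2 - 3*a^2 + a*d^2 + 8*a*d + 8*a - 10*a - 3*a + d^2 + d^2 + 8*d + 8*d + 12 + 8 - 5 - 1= -a^3 - 8*a^2 + a*(d^2 + 8*d - 5) + 2*d^2 + 16*d + 14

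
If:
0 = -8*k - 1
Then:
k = -1/8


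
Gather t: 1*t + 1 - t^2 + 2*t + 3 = -t^2 + 3*t + 4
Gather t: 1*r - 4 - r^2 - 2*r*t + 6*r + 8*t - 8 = -r^2 + 7*r + t*(8 - 2*r) - 12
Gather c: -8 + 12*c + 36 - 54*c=28 - 42*c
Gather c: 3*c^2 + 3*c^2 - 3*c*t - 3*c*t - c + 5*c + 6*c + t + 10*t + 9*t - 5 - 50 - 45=6*c^2 + c*(10 - 6*t) + 20*t - 100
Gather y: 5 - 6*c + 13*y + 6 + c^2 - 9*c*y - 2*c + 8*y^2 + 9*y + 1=c^2 - 8*c + 8*y^2 + y*(22 - 9*c) + 12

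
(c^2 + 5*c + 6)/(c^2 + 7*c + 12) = (c + 2)/(c + 4)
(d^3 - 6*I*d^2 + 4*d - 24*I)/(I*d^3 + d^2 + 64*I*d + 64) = (d^3 - 6*I*d^2 + 4*d - 24*I)/(I*d^3 + d^2 + 64*I*d + 64)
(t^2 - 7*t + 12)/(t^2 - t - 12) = (t - 3)/(t + 3)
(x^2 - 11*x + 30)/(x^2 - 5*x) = (x - 6)/x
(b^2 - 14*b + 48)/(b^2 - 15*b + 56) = (b - 6)/(b - 7)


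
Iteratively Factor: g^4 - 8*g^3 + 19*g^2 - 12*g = (g - 3)*(g^3 - 5*g^2 + 4*g) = g*(g - 3)*(g^2 - 5*g + 4) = g*(g - 3)*(g - 1)*(g - 4)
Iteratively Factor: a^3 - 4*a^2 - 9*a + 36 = (a - 3)*(a^2 - a - 12) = (a - 4)*(a - 3)*(a + 3)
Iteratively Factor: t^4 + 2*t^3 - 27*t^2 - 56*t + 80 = (t - 1)*(t^3 + 3*t^2 - 24*t - 80) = (t - 1)*(t + 4)*(t^2 - t - 20) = (t - 1)*(t + 4)^2*(t - 5)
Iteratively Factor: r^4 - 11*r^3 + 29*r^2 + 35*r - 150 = (r - 5)*(r^3 - 6*r^2 - r + 30) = (r - 5)*(r + 2)*(r^2 - 8*r + 15) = (r - 5)*(r - 3)*(r + 2)*(r - 5)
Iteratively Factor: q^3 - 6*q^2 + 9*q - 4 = (q - 4)*(q^2 - 2*q + 1) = (q - 4)*(q - 1)*(q - 1)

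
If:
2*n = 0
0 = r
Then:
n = 0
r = 0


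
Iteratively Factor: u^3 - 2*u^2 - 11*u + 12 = (u - 1)*(u^2 - u - 12) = (u - 1)*(u + 3)*(u - 4)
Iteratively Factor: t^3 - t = (t + 1)*(t^2 - t) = (t - 1)*(t + 1)*(t)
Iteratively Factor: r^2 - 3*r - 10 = (r - 5)*(r + 2)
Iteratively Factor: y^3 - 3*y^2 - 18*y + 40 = (y - 2)*(y^2 - y - 20) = (y - 5)*(y - 2)*(y + 4)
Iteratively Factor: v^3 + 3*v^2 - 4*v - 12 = (v + 3)*(v^2 - 4) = (v + 2)*(v + 3)*(v - 2)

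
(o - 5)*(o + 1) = o^2 - 4*o - 5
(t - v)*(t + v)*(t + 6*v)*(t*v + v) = t^4*v + 6*t^3*v^2 + t^3*v - t^2*v^3 + 6*t^2*v^2 - 6*t*v^4 - t*v^3 - 6*v^4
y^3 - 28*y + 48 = (y - 4)*(y - 2)*(y + 6)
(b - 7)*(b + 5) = b^2 - 2*b - 35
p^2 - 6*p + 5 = (p - 5)*(p - 1)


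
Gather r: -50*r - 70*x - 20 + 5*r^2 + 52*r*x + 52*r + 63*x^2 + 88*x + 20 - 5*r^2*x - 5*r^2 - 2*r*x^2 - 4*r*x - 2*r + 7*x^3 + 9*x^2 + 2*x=-5*r^2*x + r*(-2*x^2 + 48*x) + 7*x^3 + 72*x^2 + 20*x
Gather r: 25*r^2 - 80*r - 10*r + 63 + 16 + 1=25*r^2 - 90*r + 80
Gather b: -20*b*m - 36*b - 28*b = b*(-20*m - 64)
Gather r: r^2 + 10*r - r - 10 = r^2 + 9*r - 10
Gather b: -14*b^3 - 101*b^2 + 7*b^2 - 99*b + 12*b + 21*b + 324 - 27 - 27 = -14*b^3 - 94*b^2 - 66*b + 270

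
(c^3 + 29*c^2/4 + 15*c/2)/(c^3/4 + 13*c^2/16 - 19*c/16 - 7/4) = 4*c*(4*c^2 + 29*c + 30)/(4*c^3 + 13*c^2 - 19*c - 28)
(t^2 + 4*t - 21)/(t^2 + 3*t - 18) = (t + 7)/(t + 6)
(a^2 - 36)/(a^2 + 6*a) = (a - 6)/a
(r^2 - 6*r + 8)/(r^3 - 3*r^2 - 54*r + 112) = (r - 4)/(r^2 - r - 56)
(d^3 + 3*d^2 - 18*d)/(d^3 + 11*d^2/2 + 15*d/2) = 2*(d^2 + 3*d - 18)/(2*d^2 + 11*d + 15)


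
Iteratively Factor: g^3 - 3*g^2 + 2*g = (g)*(g^2 - 3*g + 2) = g*(g - 2)*(g - 1)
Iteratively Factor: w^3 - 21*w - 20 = (w + 4)*(w^2 - 4*w - 5) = (w - 5)*(w + 4)*(w + 1)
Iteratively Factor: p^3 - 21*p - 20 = (p + 4)*(p^2 - 4*p - 5) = (p - 5)*(p + 4)*(p + 1)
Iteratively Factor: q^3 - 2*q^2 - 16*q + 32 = (q - 4)*(q^2 + 2*q - 8) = (q - 4)*(q - 2)*(q + 4)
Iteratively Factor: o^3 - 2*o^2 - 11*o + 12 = (o + 3)*(o^2 - 5*o + 4) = (o - 4)*(o + 3)*(o - 1)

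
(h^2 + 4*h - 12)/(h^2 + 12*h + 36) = (h - 2)/(h + 6)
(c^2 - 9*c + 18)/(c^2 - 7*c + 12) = (c - 6)/(c - 4)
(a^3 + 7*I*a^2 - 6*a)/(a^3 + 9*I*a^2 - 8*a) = (a + 6*I)/(a + 8*I)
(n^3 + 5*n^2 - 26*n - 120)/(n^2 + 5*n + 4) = (n^2 + n - 30)/(n + 1)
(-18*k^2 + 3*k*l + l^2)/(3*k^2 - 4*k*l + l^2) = (-6*k - l)/(k - l)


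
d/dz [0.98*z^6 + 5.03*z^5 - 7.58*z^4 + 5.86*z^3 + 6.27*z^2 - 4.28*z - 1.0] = 5.88*z^5 + 25.15*z^4 - 30.32*z^3 + 17.58*z^2 + 12.54*z - 4.28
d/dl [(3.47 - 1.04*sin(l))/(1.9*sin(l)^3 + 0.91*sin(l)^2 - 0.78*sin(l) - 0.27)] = (3.952*sin(l)^3 - 18.8326*sin(l)^2 - 6.3154*sin(l) + 2.9874)*cos(l)/(3.61*sin(l)^6 + 3.458*sin(l)^5 - 2.1359*sin(l)^4 - 2.4456*sin(l)^3 + 0.117*sin(l)^2 + 0.4212*sin(l) + 0.0729)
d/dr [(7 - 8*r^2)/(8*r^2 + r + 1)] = (-8*r^2 - 128*r - 7)/(64*r^4 + 16*r^3 + 17*r^2 + 2*r + 1)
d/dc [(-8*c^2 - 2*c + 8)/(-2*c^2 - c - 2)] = 4*(c^2 + 16*c + 3)/(4*c^4 + 4*c^3 + 9*c^2 + 4*c + 4)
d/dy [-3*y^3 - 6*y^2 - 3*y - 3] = -9*y^2 - 12*y - 3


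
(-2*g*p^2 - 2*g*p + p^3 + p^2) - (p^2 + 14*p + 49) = -2*g*p^2 - 2*g*p + p^3 - 14*p - 49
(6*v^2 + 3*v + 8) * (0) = 0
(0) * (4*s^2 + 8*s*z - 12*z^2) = 0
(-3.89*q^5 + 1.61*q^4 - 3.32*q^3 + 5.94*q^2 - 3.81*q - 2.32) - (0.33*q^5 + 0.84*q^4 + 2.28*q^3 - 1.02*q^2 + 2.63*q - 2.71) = -4.22*q^5 + 0.77*q^4 - 5.6*q^3 + 6.96*q^2 - 6.44*q + 0.39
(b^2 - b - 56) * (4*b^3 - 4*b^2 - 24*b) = 4*b^5 - 8*b^4 - 244*b^3 + 248*b^2 + 1344*b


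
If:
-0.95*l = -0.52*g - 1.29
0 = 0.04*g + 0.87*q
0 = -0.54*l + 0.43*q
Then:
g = -2.33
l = 0.09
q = 0.11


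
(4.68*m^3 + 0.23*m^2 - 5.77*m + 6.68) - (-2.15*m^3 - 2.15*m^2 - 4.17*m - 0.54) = 6.83*m^3 + 2.38*m^2 - 1.6*m + 7.22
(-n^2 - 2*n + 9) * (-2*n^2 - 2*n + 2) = 2*n^4 + 6*n^3 - 16*n^2 - 22*n + 18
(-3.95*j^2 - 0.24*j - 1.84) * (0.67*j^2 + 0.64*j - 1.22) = -2.6465*j^4 - 2.6888*j^3 + 3.4326*j^2 - 0.8848*j + 2.2448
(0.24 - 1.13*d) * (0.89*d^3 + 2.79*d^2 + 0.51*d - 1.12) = -1.0057*d^4 - 2.9391*d^3 + 0.0933*d^2 + 1.388*d - 0.2688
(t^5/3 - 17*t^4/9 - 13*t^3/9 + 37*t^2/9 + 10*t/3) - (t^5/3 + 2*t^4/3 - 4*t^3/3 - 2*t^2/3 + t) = -23*t^4/9 - t^3/9 + 43*t^2/9 + 7*t/3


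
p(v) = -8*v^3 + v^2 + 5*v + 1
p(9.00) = -5705.00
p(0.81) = 1.45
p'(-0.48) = -1.49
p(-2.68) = 148.77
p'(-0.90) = -16.24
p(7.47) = -3240.51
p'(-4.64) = -520.99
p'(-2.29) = -125.44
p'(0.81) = -9.13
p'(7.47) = -1319.28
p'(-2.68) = -172.74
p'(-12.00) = -3475.00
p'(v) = -24*v^2 + 2*v + 5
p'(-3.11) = -233.35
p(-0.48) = -0.28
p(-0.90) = 3.14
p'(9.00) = -1921.00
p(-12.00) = 13909.00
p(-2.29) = 90.87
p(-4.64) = 798.51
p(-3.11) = 235.76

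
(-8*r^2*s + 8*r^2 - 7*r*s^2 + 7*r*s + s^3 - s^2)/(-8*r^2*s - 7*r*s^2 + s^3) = (s - 1)/s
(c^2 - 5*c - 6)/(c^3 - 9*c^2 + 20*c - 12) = (c + 1)/(c^2 - 3*c + 2)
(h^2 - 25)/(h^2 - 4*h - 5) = (h + 5)/(h + 1)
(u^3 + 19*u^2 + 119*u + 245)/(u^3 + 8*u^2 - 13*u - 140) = (u + 7)/(u - 4)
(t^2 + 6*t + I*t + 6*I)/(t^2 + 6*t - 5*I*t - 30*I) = (t + I)/(t - 5*I)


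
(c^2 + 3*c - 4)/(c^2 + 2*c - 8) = (c - 1)/(c - 2)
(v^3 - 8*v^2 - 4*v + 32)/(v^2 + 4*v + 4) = (v^2 - 10*v + 16)/(v + 2)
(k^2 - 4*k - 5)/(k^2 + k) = (k - 5)/k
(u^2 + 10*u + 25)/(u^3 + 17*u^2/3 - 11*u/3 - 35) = 3*(u + 5)/(3*u^2 + 2*u - 21)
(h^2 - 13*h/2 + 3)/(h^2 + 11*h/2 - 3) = (h - 6)/(h + 6)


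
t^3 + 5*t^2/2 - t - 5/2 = (t - 1)*(t + 1)*(t + 5/2)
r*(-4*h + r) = -4*h*r + r^2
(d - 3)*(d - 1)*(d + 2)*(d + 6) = d^4 + 4*d^3 - 17*d^2 - 24*d + 36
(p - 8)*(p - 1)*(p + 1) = p^3 - 8*p^2 - p + 8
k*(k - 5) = k^2 - 5*k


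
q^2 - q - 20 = (q - 5)*(q + 4)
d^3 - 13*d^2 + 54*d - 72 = (d - 6)*(d - 4)*(d - 3)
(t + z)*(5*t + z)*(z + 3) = 5*t^2*z + 15*t^2 + 6*t*z^2 + 18*t*z + z^3 + 3*z^2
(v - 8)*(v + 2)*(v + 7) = v^3 + v^2 - 58*v - 112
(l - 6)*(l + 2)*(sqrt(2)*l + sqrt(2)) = sqrt(2)*l^3 - 3*sqrt(2)*l^2 - 16*sqrt(2)*l - 12*sqrt(2)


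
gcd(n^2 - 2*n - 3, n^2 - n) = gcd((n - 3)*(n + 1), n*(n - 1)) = 1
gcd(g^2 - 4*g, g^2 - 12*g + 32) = g - 4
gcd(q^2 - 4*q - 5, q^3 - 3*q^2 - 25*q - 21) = q + 1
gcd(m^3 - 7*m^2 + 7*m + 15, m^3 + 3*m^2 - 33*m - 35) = m^2 - 4*m - 5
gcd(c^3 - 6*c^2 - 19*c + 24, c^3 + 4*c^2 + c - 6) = c^2 + 2*c - 3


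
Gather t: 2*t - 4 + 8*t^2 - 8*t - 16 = 8*t^2 - 6*t - 20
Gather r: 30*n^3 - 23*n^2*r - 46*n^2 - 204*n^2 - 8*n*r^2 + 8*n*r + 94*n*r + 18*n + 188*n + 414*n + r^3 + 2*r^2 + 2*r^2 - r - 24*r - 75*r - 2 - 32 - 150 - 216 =30*n^3 - 250*n^2 + 620*n + r^3 + r^2*(4 - 8*n) + r*(-23*n^2 + 102*n - 100) - 400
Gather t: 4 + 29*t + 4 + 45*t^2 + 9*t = 45*t^2 + 38*t + 8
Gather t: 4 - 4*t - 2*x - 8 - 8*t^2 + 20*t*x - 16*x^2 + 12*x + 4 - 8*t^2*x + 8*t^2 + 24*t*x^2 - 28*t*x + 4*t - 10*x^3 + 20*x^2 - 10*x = -8*t^2*x + t*(24*x^2 - 8*x) - 10*x^3 + 4*x^2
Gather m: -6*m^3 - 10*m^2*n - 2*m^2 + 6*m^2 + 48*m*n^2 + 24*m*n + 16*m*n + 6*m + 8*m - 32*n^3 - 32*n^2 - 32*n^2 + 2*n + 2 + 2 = -6*m^3 + m^2*(4 - 10*n) + m*(48*n^2 + 40*n + 14) - 32*n^3 - 64*n^2 + 2*n + 4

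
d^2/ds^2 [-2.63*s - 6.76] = 0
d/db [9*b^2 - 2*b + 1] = 18*b - 2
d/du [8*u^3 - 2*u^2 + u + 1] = 24*u^2 - 4*u + 1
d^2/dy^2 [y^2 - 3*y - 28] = 2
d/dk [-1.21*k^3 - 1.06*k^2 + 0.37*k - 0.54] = -3.63*k^2 - 2.12*k + 0.37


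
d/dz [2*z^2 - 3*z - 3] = 4*z - 3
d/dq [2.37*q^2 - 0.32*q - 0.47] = 4.74*q - 0.32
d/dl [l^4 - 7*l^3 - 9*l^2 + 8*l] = 4*l^3 - 21*l^2 - 18*l + 8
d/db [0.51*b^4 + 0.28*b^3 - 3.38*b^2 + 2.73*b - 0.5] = 2.04*b^3 + 0.84*b^2 - 6.76*b + 2.73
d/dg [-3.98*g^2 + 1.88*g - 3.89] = 1.88 - 7.96*g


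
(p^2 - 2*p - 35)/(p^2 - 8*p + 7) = (p + 5)/(p - 1)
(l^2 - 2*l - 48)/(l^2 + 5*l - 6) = (l - 8)/(l - 1)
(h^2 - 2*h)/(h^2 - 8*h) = (h - 2)/(h - 8)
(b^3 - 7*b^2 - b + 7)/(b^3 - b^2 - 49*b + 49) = (b + 1)/(b + 7)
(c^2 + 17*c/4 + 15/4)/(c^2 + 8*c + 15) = (c + 5/4)/(c + 5)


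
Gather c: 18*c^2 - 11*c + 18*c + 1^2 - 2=18*c^2 + 7*c - 1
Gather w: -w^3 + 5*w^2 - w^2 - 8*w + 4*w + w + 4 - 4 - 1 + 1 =-w^3 + 4*w^2 - 3*w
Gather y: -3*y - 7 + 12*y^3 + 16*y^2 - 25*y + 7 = 12*y^3 + 16*y^2 - 28*y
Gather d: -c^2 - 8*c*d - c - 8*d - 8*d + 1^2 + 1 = -c^2 - c + d*(-8*c - 16) + 2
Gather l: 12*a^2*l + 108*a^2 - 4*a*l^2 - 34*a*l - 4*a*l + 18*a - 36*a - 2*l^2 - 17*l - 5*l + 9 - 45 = 108*a^2 - 18*a + l^2*(-4*a - 2) + l*(12*a^2 - 38*a - 22) - 36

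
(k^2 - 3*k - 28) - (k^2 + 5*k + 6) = -8*k - 34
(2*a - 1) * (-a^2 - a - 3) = -2*a^3 - a^2 - 5*a + 3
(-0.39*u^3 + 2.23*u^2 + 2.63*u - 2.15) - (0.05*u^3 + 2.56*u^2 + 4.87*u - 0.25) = -0.44*u^3 - 0.33*u^2 - 2.24*u - 1.9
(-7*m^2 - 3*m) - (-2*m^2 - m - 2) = -5*m^2 - 2*m + 2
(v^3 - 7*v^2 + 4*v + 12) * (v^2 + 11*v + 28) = v^5 + 4*v^4 - 45*v^3 - 140*v^2 + 244*v + 336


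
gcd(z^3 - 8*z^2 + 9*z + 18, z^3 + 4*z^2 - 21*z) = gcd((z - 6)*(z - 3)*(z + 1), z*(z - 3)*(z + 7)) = z - 3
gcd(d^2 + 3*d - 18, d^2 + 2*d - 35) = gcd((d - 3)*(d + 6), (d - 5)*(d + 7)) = 1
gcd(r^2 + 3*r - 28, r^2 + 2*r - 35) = r + 7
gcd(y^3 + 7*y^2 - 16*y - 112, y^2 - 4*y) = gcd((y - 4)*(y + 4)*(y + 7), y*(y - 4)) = y - 4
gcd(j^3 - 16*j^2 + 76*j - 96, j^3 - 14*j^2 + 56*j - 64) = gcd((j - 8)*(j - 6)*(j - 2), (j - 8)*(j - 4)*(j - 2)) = j^2 - 10*j + 16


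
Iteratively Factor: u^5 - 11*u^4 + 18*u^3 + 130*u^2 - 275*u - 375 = (u + 1)*(u^4 - 12*u^3 + 30*u^2 + 100*u - 375) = (u - 5)*(u + 1)*(u^3 - 7*u^2 - 5*u + 75) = (u - 5)^2*(u + 1)*(u^2 - 2*u - 15) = (u - 5)^3*(u + 1)*(u + 3)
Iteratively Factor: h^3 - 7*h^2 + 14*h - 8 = (h - 4)*(h^2 - 3*h + 2) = (h - 4)*(h - 2)*(h - 1)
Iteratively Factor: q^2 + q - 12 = (q - 3)*(q + 4)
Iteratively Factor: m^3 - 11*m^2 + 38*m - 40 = (m - 2)*(m^2 - 9*m + 20) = (m - 5)*(m - 2)*(m - 4)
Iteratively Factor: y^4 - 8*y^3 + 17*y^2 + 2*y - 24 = (y - 4)*(y^3 - 4*y^2 + y + 6) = (y - 4)*(y - 2)*(y^2 - 2*y - 3) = (y - 4)*(y - 3)*(y - 2)*(y + 1)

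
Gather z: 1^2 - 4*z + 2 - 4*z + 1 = 4 - 8*z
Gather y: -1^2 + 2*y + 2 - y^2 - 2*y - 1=-y^2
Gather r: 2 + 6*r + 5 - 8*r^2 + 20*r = -8*r^2 + 26*r + 7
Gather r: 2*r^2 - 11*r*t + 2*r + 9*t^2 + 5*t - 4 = 2*r^2 + r*(2 - 11*t) + 9*t^2 + 5*t - 4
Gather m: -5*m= -5*m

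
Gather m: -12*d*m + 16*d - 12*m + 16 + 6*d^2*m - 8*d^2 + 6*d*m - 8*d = -8*d^2 + 8*d + m*(6*d^2 - 6*d - 12) + 16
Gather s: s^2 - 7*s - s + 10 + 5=s^2 - 8*s + 15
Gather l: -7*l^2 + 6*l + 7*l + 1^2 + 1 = -7*l^2 + 13*l + 2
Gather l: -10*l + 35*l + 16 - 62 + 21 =25*l - 25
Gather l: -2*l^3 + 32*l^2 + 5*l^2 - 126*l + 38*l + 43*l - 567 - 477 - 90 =-2*l^3 + 37*l^2 - 45*l - 1134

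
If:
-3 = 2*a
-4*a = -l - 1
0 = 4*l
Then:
No Solution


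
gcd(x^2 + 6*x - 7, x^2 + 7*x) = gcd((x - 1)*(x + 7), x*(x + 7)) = x + 7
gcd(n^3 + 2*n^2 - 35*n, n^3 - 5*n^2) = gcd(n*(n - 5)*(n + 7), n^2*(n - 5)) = n^2 - 5*n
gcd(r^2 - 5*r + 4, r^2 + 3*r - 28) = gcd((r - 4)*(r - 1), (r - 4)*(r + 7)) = r - 4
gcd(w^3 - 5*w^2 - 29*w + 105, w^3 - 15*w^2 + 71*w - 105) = w^2 - 10*w + 21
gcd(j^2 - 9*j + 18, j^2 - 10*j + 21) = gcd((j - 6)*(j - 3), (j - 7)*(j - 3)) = j - 3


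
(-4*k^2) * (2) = -8*k^2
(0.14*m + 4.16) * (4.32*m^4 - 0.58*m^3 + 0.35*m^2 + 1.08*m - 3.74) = 0.6048*m^5 + 17.89*m^4 - 2.3638*m^3 + 1.6072*m^2 + 3.9692*m - 15.5584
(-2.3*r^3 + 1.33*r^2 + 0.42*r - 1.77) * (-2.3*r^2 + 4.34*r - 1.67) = 5.29*r^5 - 13.041*r^4 + 8.6472*r^3 + 3.6727*r^2 - 8.3832*r + 2.9559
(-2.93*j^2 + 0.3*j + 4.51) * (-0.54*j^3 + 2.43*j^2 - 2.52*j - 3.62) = 1.5822*j^5 - 7.2819*j^4 + 5.6772*j^3 + 20.8099*j^2 - 12.4512*j - 16.3262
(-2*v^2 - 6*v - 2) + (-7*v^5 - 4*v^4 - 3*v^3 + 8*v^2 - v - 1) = -7*v^5 - 4*v^4 - 3*v^3 + 6*v^2 - 7*v - 3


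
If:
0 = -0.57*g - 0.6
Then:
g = -1.05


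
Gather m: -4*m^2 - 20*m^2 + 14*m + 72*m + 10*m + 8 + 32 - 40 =-24*m^2 + 96*m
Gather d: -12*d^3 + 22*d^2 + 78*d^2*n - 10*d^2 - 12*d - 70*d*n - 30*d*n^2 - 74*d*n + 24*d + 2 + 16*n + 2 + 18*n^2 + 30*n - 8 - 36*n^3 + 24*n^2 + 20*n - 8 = -12*d^3 + d^2*(78*n + 12) + d*(-30*n^2 - 144*n + 12) - 36*n^3 + 42*n^2 + 66*n - 12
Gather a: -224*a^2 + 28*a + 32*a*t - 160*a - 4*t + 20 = -224*a^2 + a*(32*t - 132) - 4*t + 20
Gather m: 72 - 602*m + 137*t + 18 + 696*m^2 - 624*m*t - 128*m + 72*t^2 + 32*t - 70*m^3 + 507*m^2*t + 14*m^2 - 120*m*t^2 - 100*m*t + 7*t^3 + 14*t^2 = -70*m^3 + m^2*(507*t + 710) + m*(-120*t^2 - 724*t - 730) + 7*t^3 + 86*t^2 + 169*t + 90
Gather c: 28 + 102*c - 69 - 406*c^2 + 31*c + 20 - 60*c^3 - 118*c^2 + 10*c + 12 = -60*c^3 - 524*c^2 + 143*c - 9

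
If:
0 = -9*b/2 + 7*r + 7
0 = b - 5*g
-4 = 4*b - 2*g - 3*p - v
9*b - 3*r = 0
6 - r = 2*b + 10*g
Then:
No Solution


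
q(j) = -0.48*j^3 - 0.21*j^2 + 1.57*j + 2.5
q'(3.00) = -12.65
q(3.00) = -7.64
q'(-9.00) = -111.29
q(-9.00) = 321.28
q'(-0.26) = 1.58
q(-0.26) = 2.09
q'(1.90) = -4.43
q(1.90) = 1.43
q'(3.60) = -18.60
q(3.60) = -16.96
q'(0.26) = 1.36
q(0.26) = 2.89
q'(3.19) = -14.42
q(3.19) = -10.21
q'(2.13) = -5.86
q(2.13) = 0.25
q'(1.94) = -4.66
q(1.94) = 1.25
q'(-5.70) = -42.82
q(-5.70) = 75.62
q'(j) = -1.44*j^2 - 0.42*j + 1.57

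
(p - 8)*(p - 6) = p^2 - 14*p + 48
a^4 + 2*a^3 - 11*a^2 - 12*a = a*(a - 3)*(a + 1)*(a + 4)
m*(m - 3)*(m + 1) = m^3 - 2*m^2 - 3*m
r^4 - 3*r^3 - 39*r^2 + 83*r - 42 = (r - 7)*(r - 1)^2*(r + 6)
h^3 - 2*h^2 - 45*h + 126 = (h - 6)*(h - 3)*(h + 7)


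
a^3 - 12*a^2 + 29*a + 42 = (a - 7)*(a - 6)*(a + 1)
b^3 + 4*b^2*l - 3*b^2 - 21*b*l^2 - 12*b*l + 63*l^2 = (b - 3)*(b - 3*l)*(b + 7*l)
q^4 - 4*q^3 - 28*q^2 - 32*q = q*(q - 8)*(q + 2)^2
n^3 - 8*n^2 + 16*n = n*(n - 4)^2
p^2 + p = p*(p + 1)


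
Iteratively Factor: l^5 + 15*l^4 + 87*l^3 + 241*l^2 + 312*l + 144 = (l + 3)*(l^4 + 12*l^3 + 51*l^2 + 88*l + 48) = (l + 3)*(l + 4)*(l^3 + 8*l^2 + 19*l + 12) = (l + 3)^2*(l + 4)*(l^2 + 5*l + 4) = (l + 1)*(l + 3)^2*(l + 4)*(l + 4)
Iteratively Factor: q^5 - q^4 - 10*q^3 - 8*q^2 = (q)*(q^4 - q^3 - 10*q^2 - 8*q) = q*(q + 1)*(q^3 - 2*q^2 - 8*q) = q^2*(q + 1)*(q^2 - 2*q - 8) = q^2*(q + 1)*(q + 2)*(q - 4)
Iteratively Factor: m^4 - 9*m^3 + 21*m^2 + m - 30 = (m - 3)*(m^3 - 6*m^2 + 3*m + 10) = (m - 3)*(m - 2)*(m^2 - 4*m - 5) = (m - 3)*(m - 2)*(m + 1)*(m - 5)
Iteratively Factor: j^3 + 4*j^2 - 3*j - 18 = (j - 2)*(j^2 + 6*j + 9) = (j - 2)*(j + 3)*(j + 3)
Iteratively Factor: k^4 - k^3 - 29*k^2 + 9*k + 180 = (k - 3)*(k^3 + 2*k^2 - 23*k - 60) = (k - 3)*(k + 3)*(k^2 - k - 20) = (k - 5)*(k - 3)*(k + 3)*(k + 4)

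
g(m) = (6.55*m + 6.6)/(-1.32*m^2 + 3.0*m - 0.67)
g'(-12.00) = 0.02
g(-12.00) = 0.32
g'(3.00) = 8.40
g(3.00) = -7.39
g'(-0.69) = -2.83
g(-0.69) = -0.62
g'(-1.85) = -0.23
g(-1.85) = 0.51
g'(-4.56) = 0.04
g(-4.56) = 0.56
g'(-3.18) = 0.01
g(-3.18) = 0.60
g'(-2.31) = -0.09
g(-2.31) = 0.58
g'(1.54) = 34.47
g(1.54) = 20.36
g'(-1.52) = -0.45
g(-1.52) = 0.41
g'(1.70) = 80.37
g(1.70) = 28.83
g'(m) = (2.64*m - 3.0)*(6.55*m + 6.6)/(-1.32*m^2 + 3.0*m - 0.67)^2 + 6.55/(-1.32*m^2 + 3.0*m - 0.67) = (8.646*m^2 + 17.424*m - 24.1885)/(1.7424*m^4 - 7.92*m^3 + 10.7688*m^2 - 4.02*m + 0.4489)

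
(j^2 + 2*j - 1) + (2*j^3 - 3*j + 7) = 2*j^3 + j^2 - j + 6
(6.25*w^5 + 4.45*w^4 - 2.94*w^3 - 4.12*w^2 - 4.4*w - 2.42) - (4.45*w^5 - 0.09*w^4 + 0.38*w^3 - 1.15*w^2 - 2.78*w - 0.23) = 1.8*w^5 + 4.54*w^4 - 3.32*w^3 - 2.97*w^2 - 1.62*w - 2.19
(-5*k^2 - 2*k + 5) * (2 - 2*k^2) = 10*k^4 + 4*k^3 - 20*k^2 - 4*k + 10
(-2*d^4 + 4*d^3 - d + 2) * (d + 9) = -2*d^5 - 14*d^4 + 36*d^3 - d^2 - 7*d + 18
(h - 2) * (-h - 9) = -h^2 - 7*h + 18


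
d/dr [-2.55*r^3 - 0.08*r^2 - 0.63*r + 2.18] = -7.65*r^2 - 0.16*r - 0.63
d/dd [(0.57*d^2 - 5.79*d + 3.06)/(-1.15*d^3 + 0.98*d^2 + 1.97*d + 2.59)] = (0.6555*d^4 - 13.317*d^3 + 17.3541*d^2 - 3.045*d - 21.0243)/(1.3225*d^6 - 2.254*d^5 - 3.5706*d^4 - 2.0958*d^3 + 8.9573*d^2 + 10.2046*d + 6.7081)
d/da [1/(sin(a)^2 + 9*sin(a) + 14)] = -(2*sin(a) + 9)*cos(a)/(sin(a)^2 + 9*sin(a) + 14)^2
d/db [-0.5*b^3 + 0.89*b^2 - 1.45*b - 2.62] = -1.5*b^2 + 1.78*b - 1.45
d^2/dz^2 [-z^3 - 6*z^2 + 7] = -6*z - 12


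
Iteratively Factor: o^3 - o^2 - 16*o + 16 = (o - 1)*(o^2 - 16) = (o - 1)*(o + 4)*(o - 4)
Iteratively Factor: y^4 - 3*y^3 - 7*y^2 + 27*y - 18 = (y - 3)*(y^3 - 7*y + 6) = (y - 3)*(y + 3)*(y^2 - 3*y + 2) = (y - 3)*(y - 2)*(y + 3)*(y - 1)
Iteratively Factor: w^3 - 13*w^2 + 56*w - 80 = (w - 4)*(w^2 - 9*w + 20) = (w - 5)*(w - 4)*(w - 4)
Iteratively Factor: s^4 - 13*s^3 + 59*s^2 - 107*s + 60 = (s - 5)*(s^3 - 8*s^2 + 19*s - 12) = (s - 5)*(s - 1)*(s^2 - 7*s + 12) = (s - 5)*(s - 4)*(s - 1)*(s - 3)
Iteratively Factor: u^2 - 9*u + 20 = (u - 5)*(u - 4)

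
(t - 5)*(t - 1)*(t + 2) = t^3 - 4*t^2 - 7*t + 10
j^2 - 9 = (j - 3)*(j + 3)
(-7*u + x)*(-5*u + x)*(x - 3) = 35*u^2*x - 105*u^2 - 12*u*x^2 + 36*u*x + x^3 - 3*x^2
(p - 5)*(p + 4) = p^2 - p - 20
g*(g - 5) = g^2 - 5*g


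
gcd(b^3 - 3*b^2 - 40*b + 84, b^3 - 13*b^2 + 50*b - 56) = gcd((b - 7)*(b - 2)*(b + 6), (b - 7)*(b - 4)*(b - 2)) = b^2 - 9*b + 14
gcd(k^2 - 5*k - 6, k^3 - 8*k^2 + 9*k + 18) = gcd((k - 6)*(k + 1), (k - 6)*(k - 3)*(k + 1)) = k^2 - 5*k - 6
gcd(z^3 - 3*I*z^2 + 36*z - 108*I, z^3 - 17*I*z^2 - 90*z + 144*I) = z^2 - 9*I*z - 18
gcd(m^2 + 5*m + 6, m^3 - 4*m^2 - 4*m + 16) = m + 2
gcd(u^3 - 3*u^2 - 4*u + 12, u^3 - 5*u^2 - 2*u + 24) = u^2 - u - 6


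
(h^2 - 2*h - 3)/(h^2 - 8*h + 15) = (h + 1)/(h - 5)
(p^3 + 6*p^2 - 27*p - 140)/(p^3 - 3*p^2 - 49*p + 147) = (p^2 - p - 20)/(p^2 - 10*p + 21)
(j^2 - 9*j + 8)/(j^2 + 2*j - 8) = (j^2 - 9*j + 8)/(j^2 + 2*j - 8)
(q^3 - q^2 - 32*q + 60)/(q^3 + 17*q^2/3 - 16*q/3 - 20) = 3*(q - 5)/(3*q + 5)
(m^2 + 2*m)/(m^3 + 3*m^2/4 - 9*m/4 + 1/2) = 4*m/(4*m^2 - 5*m + 1)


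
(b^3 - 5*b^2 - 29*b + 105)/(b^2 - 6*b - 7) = (b^2 + 2*b - 15)/(b + 1)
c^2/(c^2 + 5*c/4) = 4*c/(4*c + 5)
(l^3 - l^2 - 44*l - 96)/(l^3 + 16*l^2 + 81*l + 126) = (l^2 - 4*l - 32)/(l^2 + 13*l + 42)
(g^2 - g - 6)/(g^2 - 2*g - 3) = (g + 2)/(g + 1)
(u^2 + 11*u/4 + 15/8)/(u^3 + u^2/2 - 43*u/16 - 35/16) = 2*(2*u + 3)/(4*u^2 - 3*u - 7)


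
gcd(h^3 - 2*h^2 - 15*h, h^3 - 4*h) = h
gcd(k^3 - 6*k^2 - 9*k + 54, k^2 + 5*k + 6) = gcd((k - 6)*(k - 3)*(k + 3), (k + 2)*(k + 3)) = k + 3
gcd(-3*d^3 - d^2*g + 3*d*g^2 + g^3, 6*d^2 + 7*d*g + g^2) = d + g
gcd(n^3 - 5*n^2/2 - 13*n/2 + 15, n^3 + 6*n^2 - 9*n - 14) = n - 2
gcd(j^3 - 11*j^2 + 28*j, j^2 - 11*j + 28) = j^2 - 11*j + 28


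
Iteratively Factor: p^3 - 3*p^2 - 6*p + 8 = (p + 2)*(p^2 - 5*p + 4) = (p - 1)*(p + 2)*(p - 4)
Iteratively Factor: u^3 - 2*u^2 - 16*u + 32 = (u - 4)*(u^2 + 2*u - 8) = (u - 4)*(u - 2)*(u + 4)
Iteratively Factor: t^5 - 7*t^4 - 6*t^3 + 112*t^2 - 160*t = (t + 4)*(t^4 - 11*t^3 + 38*t^2 - 40*t) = (t - 4)*(t + 4)*(t^3 - 7*t^2 + 10*t) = (t - 4)*(t - 2)*(t + 4)*(t^2 - 5*t) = (t - 5)*(t - 4)*(t - 2)*(t + 4)*(t)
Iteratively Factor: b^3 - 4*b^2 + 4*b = (b - 2)*(b^2 - 2*b) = b*(b - 2)*(b - 2)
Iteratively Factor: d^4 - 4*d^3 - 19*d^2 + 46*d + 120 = (d - 5)*(d^3 + d^2 - 14*d - 24) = (d - 5)*(d + 2)*(d^2 - d - 12) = (d - 5)*(d + 2)*(d + 3)*(d - 4)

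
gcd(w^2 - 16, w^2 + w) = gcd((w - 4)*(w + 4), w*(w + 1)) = 1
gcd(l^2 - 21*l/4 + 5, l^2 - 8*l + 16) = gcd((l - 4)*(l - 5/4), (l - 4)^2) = l - 4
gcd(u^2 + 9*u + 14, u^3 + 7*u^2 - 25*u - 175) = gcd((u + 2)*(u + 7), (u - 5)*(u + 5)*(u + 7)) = u + 7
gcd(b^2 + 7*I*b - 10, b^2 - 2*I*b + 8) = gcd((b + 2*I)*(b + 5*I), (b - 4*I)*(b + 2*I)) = b + 2*I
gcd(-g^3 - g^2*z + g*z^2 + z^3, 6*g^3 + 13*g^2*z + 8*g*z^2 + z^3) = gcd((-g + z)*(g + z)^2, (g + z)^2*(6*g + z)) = g^2 + 2*g*z + z^2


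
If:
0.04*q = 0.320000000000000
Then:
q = 8.00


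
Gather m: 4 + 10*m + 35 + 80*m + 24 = 90*m + 63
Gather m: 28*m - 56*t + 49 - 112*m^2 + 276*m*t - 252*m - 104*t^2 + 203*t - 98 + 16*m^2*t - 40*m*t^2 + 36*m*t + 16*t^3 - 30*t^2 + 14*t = m^2*(16*t - 112) + m*(-40*t^2 + 312*t - 224) + 16*t^3 - 134*t^2 + 161*t - 49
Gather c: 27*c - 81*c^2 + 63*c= -81*c^2 + 90*c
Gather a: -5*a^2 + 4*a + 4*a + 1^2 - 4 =-5*a^2 + 8*a - 3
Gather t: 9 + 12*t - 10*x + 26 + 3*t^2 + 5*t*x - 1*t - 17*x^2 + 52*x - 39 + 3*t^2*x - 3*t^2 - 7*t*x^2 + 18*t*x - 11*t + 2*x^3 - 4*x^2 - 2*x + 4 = 3*t^2*x + t*(-7*x^2 + 23*x) + 2*x^3 - 21*x^2 + 40*x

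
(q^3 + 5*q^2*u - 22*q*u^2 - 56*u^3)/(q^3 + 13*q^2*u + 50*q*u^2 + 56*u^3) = (q - 4*u)/(q + 4*u)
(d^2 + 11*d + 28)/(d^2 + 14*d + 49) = (d + 4)/(d + 7)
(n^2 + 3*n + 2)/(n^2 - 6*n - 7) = (n + 2)/(n - 7)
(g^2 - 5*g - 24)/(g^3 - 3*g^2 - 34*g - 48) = 1/(g + 2)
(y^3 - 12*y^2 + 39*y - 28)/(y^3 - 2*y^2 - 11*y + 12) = (y - 7)/(y + 3)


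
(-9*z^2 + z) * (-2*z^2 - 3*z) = 18*z^4 + 25*z^3 - 3*z^2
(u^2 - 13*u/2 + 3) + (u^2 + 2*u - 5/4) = 2*u^2 - 9*u/2 + 7/4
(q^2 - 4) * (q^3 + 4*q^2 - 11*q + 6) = q^5 + 4*q^4 - 15*q^3 - 10*q^2 + 44*q - 24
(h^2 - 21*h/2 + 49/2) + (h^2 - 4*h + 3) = 2*h^2 - 29*h/2 + 55/2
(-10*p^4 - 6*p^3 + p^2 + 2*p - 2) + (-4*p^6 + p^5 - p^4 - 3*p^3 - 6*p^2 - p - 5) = -4*p^6 + p^5 - 11*p^4 - 9*p^3 - 5*p^2 + p - 7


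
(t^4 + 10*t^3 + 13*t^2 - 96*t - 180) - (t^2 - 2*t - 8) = t^4 + 10*t^3 + 12*t^2 - 94*t - 172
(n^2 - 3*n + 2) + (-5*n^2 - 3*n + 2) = -4*n^2 - 6*n + 4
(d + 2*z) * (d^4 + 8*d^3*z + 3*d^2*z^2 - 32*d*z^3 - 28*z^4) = d^5 + 10*d^4*z + 19*d^3*z^2 - 26*d^2*z^3 - 92*d*z^4 - 56*z^5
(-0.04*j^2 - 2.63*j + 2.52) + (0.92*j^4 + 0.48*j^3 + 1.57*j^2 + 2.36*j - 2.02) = 0.92*j^4 + 0.48*j^3 + 1.53*j^2 - 0.27*j + 0.5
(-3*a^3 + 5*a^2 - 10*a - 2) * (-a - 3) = 3*a^4 + 4*a^3 - 5*a^2 + 32*a + 6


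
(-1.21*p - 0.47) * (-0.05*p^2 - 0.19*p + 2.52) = 0.0605*p^3 + 0.2534*p^2 - 2.9599*p - 1.1844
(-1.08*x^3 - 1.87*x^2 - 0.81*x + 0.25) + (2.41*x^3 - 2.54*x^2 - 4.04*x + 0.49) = 1.33*x^3 - 4.41*x^2 - 4.85*x + 0.74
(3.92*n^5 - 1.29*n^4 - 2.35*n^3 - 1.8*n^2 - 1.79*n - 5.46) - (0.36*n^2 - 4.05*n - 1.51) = 3.92*n^5 - 1.29*n^4 - 2.35*n^3 - 2.16*n^2 + 2.26*n - 3.95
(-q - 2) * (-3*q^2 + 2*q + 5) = 3*q^3 + 4*q^2 - 9*q - 10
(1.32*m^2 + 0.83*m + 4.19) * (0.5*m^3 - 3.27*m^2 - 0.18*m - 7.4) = 0.66*m^5 - 3.9014*m^4 - 0.8567*m^3 - 23.6187*m^2 - 6.8962*m - 31.006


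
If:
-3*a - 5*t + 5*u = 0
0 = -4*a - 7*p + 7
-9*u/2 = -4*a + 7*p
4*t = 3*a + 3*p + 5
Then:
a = 4480/1079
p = -1481/1079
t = 3598/1079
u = 6286/1079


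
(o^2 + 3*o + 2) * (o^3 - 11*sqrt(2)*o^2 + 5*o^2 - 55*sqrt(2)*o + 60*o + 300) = o^5 - 11*sqrt(2)*o^4 + 8*o^4 - 88*sqrt(2)*o^3 + 77*o^3 - 187*sqrt(2)*o^2 + 490*o^2 - 110*sqrt(2)*o + 1020*o + 600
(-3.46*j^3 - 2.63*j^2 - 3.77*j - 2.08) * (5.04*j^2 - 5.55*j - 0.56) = -17.4384*j^5 + 5.9478*j^4 - 2.4667*j^3 + 11.9131*j^2 + 13.6552*j + 1.1648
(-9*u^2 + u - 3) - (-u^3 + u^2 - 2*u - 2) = u^3 - 10*u^2 + 3*u - 1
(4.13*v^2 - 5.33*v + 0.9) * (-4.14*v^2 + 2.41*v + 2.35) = -17.0982*v^4 + 32.0195*v^3 - 6.8658*v^2 - 10.3565*v + 2.115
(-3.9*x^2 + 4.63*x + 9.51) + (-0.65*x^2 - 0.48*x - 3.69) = -4.55*x^2 + 4.15*x + 5.82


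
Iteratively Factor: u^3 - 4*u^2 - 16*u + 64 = (u + 4)*(u^2 - 8*u + 16) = (u - 4)*(u + 4)*(u - 4)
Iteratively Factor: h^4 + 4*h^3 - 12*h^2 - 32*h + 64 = (h - 2)*(h^3 + 6*h^2 - 32) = (h - 2)*(h + 4)*(h^2 + 2*h - 8) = (h - 2)*(h + 4)^2*(h - 2)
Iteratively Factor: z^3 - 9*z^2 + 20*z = (z - 5)*(z^2 - 4*z) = (z - 5)*(z - 4)*(z)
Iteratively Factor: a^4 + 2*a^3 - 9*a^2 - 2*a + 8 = (a + 4)*(a^3 - 2*a^2 - a + 2) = (a - 2)*(a + 4)*(a^2 - 1) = (a - 2)*(a + 1)*(a + 4)*(a - 1)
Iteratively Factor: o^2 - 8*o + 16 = (o - 4)*(o - 4)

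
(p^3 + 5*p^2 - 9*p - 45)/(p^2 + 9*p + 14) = (p^3 + 5*p^2 - 9*p - 45)/(p^2 + 9*p + 14)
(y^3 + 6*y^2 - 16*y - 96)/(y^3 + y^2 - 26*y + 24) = (y + 4)/(y - 1)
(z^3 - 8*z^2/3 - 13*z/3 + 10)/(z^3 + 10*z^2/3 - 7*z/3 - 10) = (z - 3)/(z + 3)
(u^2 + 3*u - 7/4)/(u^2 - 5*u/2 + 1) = (u + 7/2)/(u - 2)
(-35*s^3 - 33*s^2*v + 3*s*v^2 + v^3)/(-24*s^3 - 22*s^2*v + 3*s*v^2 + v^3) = (35*s^2 - 2*s*v - v^2)/(24*s^2 - 2*s*v - v^2)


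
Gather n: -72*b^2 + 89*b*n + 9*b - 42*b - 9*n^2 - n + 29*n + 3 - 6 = -72*b^2 - 33*b - 9*n^2 + n*(89*b + 28) - 3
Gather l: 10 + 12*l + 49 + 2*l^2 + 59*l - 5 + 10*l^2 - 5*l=12*l^2 + 66*l + 54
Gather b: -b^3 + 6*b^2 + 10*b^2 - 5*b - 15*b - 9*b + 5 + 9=-b^3 + 16*b^2 - 29*b + 14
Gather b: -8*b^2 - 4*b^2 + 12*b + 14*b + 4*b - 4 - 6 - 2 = -12*b^2 + 30*b - 12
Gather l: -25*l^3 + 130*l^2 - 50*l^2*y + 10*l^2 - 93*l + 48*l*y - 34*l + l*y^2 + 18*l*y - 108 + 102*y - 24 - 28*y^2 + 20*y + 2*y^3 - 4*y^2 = -25*l^3 + l^2*(140 - 50*y) + l*(y^2 + 66*y - 127) + 2*y^3 - 32*y^2 + 122*y - 132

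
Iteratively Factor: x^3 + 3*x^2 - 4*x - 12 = (x + 3)*(x^2 - 4) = (x + 2)*(x + 3)*(x - 2)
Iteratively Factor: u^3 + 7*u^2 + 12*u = (u + 4)*(u^2 + 3*u) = (u + 3)*(u + 4)*(u)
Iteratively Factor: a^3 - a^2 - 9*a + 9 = (a + 3)*(a^2 - 4*a + 3) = (a - 3)*(a + 3)*(a - 1)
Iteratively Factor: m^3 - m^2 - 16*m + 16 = (m - 4)*(m^2 + 3*m - 4) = (m - 4)*(m + 4)*(m - 1)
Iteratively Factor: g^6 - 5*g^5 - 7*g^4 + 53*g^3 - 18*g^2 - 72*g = (g - 4)*(g^5 - g^4 - 11*g^3 + 9*g^2 + 18*g) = (g - 4)*(g + 1)*(g^4 - 2*g^3 - 9*g^2 + 18*g) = g*(g - 4)*(g + 1)*(g^3 - 2*g^2 - 9*g + 18) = g*(g - 4)*(g - 2)*(g + 1)*(g^2 - 9) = g*(g - 4)*(g - 3)*(g - 2)*(g + 1)*(g + 3)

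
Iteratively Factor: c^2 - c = (c)*(c - 1)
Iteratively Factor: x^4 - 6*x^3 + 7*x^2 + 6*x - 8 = (x - 4)*(x^3 - 2*x^2 - x + 2) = (x - 4)*(x + 1)*(x^2 - 3*x + 2) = (x - 4)*(x - 1)*(x + 1)*(x - 2)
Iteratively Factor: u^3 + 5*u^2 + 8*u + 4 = (u + 2)*(u^2 + 3*u + 2) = (u + 1)*(u + 2)*(u + 2)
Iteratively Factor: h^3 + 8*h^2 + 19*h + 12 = (h + 1)*(h^2 + 7*h + 12) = (h + 1)*(h + 3)*(h + 4)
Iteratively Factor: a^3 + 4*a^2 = (a + 4)*(a^2) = a*(a + 4)*(a)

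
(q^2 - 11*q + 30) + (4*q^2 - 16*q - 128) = 5*q^2 - 27*q - 98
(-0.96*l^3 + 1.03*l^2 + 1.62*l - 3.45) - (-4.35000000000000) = -0.96*l^3 + 1.03*l^2 + 1.62*l + 0.899999999999999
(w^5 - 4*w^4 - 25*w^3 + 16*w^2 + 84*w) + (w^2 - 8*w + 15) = w^5 - 4*w^4 - 25*w^3 + 17*w^2 + 76*w + 15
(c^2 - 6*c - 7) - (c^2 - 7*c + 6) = c - 13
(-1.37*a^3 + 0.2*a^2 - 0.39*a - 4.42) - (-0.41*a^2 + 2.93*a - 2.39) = -1.37*a^3 + 0.61*a^2 - 3.32*a - 2.03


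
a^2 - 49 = (a - 7)*(a + 7)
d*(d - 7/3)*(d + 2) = d^3 - d^2/3 - 14*d/3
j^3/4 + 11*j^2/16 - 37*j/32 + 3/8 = (j/4 + 1)*(j - 3/4)*(j - 1/2)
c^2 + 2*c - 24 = (c - 4)*(c + 6)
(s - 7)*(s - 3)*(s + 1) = s^3 - 9*s^2 + 11*s + 21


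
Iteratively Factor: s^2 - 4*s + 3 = (s - 1)*(s - 3)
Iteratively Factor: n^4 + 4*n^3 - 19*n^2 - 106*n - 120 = (n + 2)*(n^3 + 2*n^2 - 23*n - 60) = (n + 2)*(n + 3)*(n^2 - n - 20) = (n - 5)*(n + 2)*(n + 3)*(n + 4)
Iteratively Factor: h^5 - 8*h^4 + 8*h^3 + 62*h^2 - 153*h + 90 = (h + 3)*(h^4 - 11*h^3 + 41*h^2 - 61*h + 30) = (h - 2)*(h + 3)*(h^3 - 9*h^2 + 23*h - 15) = (h - 5)*(h - 2)*(h + 3)*(h^2 - 4*h + 3) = (h - 5)*(h - 3)*(h - 2)*(h + 3)*(h - 1)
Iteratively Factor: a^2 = (a)*(a)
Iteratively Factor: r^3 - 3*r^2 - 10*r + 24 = (r - 4)*(r^2 + r - 6) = (r - 4)*(r + 3)*(r - 2)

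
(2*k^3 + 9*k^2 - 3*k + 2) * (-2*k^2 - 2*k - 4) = -4*k^5 - 22*k^4 - 20*k^3 - 34*k^2 + 8*k - 8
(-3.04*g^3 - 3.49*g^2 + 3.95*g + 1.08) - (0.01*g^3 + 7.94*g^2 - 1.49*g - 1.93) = -3.05*g^3 - 11.43*g^2 + 5.44*g + 3.01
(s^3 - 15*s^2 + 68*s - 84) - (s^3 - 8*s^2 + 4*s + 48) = -7*s^2 + 64*s - 132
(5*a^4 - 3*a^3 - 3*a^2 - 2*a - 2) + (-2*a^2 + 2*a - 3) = 5*a^4 - 3*a^3 - 5*a^2 - 5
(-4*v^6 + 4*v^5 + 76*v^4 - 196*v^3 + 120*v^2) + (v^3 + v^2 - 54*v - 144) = -4*v^6 + 4*v^5 + 76*v^4 - 195*v^3 + 121*v^2 - 54*v - 144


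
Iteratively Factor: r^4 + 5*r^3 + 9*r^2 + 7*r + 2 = (r + 1)*(r^3 + 4*r^2 + 5*r + 2) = (r + 1)*(r + 2)*(r^2 + 2*r + 1) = (r + 1)^2*(r + 2)*(r + 1)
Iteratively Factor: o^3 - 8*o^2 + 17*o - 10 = (o - 5)*(o^2 - 3*o + 2) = (o - 5)*(o - 1)*(o - 2)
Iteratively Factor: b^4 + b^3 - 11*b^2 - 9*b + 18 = (b - 3)*(b^3 + 4*b^2 + b - 6) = (b - 3)*(b - 1)*(b^2 + 5*b + 6) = (b - 3)*(b - 1)*(b + 2)*(b + 3)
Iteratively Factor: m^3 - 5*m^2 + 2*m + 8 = (m + 1)*(m^2 - 6*m + 8) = (m - 4)*(m + 1)*(m - 2)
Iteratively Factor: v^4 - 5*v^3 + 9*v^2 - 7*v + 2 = (v - 1)*(v^3 - 4*v^2 + 5*v - 2) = (v - 1)^2*(v^2 - 3*v + 2) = (v - 2)*(v - 1)^2*(v - 1)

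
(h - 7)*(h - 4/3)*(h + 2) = h^3 - 19*h^2/3 - 22*h/3 + 56/3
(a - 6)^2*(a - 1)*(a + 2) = a^4 - 11*a^3 + 22*a^2 + 60*a - 72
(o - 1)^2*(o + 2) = o^3 - 3*o + 2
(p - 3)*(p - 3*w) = p^2 - 3*p*w - 3*p + 9*w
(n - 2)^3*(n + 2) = n^4 - 4*n^3 + 16*n - 16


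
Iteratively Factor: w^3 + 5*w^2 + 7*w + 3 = (w + 1)*(w^2 + 4*w + 3) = (w + 1)^2*(w + 3)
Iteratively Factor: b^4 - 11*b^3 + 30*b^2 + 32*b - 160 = (b + 2)*(b^3 - 13*b^2 + 56*b - 80) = (b - 4)*(b + 2)*(b^2 - 9*b + 20) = (b - 5)*(b - 4)*(b + 2)*(b - 4)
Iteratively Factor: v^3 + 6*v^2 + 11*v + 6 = (v + 3)*(v^2 + 3*v + 2) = (v + 2)*(v + 3)*(v + 1)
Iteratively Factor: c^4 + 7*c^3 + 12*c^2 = (c)*(c^3 + 7*c^2 + 12*c) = c*(c + 4)*(c^2 + 3*c) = c^2*(c + 4)*(c + 3)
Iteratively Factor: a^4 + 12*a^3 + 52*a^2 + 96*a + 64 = (a + 4)*(a^3 + 8*a^2 + 20*a + 16) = (a + 2)*(a + 4)*(a^2 + 6*a + 8) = (a + 2)^2*(a + 4)*(a + 4)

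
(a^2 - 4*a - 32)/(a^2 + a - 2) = (a^2 - 4*a - 32)/(a^2 + a - 2)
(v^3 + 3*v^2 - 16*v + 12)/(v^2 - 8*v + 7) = (v^2 + 4*v - 12)/(v - 7)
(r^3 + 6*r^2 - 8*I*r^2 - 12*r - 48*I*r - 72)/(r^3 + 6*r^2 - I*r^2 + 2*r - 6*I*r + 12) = (r - 6*I)/(r + I)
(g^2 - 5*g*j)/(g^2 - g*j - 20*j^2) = g/(g + 4*j)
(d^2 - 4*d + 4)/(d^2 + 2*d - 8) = (d - 2)/(d + 4)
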